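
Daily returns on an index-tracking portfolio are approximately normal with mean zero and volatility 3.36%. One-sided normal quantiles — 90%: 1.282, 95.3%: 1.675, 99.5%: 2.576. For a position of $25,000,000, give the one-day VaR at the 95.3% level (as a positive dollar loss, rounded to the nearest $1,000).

$1,407,000

VaR = z·σ = 1.675 × 3.36% = 5.628%.
On $25,000,000: 0.05628 × $25,000,000 = $1,407,000.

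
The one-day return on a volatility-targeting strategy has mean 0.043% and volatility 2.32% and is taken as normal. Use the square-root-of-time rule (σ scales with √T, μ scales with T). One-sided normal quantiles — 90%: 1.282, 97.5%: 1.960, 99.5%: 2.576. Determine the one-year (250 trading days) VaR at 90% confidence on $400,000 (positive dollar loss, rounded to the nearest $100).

$145,100

σ_{250d} = 2.32% × √250 = 36.682%; μ_{250d} = 250 × 0.043% = 10.750%.
VaR = −(10.750%) + 1.282 × 36.682% = 36.276%.
On $400,000: 0.36276 × $400,000 = $145,104.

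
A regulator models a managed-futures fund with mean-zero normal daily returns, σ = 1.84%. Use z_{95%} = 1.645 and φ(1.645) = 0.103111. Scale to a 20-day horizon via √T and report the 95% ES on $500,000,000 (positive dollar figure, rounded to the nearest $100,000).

σ_{20d} = 1.84% × √20 = 8.229%.
ES multiplier = φ(z)/(1−α) = 0.103111/0.05 = 2.062.
ES = 8.229% × 2.062 = 16.968%; on $500,000,000: $84,840,000.

$84,800,000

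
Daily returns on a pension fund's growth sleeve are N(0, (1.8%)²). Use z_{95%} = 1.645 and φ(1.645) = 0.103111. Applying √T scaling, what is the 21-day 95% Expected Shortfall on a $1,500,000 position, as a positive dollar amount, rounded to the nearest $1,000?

$255,000

σ_{21d} = 1.8% × √21 = 8.249%.
ES multiplier = φ(z)/(1−α) = 0.103111/0.05 = 2.062.
ES = 8.249% × 2.062 = 17.009%; on $1,500,000: $255,135.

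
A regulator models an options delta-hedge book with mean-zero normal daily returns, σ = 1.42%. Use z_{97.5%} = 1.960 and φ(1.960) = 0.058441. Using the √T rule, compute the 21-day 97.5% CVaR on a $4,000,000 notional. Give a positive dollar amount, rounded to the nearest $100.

$608,500

σ_{21d} = 1.42% × √21 = 6.507%.
ES multiplier = φ(z)/(1−α) = 0.058441/0.025 = 2.338.
ES = 6.507% × 2.338 = 15.213%; on $4,000,000: $608,520.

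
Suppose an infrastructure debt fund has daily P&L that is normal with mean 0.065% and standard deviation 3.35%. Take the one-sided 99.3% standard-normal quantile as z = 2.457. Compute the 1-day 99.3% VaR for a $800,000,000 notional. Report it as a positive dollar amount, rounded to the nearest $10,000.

VaR = −μ + z·σ = −(0.065%) + 2.457 × 3.35% = 8.166%.
On $800,000,000: 0.08166 × $800,000,000 = $65,328,000.

$65,330,000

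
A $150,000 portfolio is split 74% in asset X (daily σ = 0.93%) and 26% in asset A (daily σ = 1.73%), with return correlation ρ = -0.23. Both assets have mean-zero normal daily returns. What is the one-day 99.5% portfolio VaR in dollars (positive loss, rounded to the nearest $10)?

σ_p² = 0.74²·0.93² + 0.26²·1.73² + 2·-0.23·0.74·0.26·0.93·1.73 = 0.5335 (%²).
σ_p = √0.5335 = 0.730%.
At 99.5%, z = 2.576.
VaR = 2.576 × 0.730% = 1.880%; on $150,000 that is $2,820.

$2,820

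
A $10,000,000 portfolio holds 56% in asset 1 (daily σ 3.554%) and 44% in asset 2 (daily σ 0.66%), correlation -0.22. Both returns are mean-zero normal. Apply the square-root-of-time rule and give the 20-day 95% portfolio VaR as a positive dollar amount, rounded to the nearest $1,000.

$1,432,000

σ_p = √(0.56²·3.554² + 0.44²·0.66² + 2·-0.22·0.56·0.44·3.554·0.66) = 1.947%.
σ_{20d} = 1.947% × √20 = 8.707%.
z(95%) = 1.645.
VaR = 1.645 × 8.707% = 14.323%; on $10,000,000 that is $1,432,300.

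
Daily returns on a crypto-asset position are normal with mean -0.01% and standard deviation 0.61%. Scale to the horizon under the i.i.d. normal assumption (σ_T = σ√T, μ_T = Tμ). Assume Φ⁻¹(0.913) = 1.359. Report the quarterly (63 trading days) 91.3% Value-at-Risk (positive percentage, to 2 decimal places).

7.21%

σ_{63d} = 0.61% × √63 = 4.842%; μ_{63d} = 63 × -0.01% = -0.630%.
VaR = −(-0.630%) + 1.359 × 4.842% = 7.210%.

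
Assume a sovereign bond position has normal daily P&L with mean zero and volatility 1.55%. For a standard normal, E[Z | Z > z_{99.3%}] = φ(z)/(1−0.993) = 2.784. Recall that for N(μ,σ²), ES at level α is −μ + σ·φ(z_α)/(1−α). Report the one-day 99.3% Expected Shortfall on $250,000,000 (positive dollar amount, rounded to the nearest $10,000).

$10,790,000

ES = 1.55% × 2.784 = 4.315%.
On $250,000,000: 0.04315 × $250,000,000 = $10,787,500.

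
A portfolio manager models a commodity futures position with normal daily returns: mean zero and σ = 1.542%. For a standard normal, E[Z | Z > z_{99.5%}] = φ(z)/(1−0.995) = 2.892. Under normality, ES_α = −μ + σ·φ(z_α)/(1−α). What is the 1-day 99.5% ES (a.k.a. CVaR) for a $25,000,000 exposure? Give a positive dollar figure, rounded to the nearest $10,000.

$1,110,000

ES = 1.542% × 2.892 = 4.459%.
On $25,000,000: 0.04459 × $25,000,000 = $1,114,750.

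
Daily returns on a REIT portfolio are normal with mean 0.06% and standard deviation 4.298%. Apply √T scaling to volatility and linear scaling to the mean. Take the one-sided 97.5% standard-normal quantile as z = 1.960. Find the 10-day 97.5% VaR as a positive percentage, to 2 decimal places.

26.04%

σ_{10d} = 4.298% × √10 = 13.591%; μ_{10d} = 10 × 0.06% = 0.600%.
VaR = −(0.600%) + 1.960 × 13.591% = 26.038%.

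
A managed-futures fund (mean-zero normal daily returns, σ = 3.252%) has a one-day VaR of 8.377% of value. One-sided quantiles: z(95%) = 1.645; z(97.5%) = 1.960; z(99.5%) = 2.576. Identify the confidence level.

99.5%

Implied z = VaR/σ = 8.377 / 3.252 = 2.576.
This matches z(99.5%) = 2.576.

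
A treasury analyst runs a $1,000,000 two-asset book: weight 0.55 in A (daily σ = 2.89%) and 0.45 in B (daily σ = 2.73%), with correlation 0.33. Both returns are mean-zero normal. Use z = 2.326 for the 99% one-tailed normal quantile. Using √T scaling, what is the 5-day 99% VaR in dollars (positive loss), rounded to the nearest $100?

σ_p = √(0.55²·2.89² + 0.45²·2.73² + 2·0.33·0.55·0.45·2.89·2.73) = 2.307%.
σ_{5d} = 2.307% × √5 = 5.159%.
VaR = 2.326 × 5.159% = 12.000%; on $1,000,000 that is $120,000.

$120,000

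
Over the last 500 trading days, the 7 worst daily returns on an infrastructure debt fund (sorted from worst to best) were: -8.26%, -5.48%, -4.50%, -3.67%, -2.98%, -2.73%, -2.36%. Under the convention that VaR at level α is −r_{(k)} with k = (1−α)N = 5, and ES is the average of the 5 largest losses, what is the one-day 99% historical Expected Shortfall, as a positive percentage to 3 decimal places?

The 5 worst returns sum to -24.89%.
ES = −(-24.89%) / 5 = 4.978%.

4.978%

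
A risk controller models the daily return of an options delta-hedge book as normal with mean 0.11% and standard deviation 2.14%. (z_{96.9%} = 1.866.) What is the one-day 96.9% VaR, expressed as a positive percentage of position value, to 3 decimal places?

3.883%

VaR = −μ + z·σ = −(0.11%) + 1.866 × 2.14% = 3.883%.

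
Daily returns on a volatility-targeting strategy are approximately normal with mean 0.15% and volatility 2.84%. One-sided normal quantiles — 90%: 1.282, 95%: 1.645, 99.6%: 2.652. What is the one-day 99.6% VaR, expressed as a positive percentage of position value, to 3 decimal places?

7.382%

VaR = −μ + z·σ = −(0.15%) + 2.652 × 2.84% = 7.382%.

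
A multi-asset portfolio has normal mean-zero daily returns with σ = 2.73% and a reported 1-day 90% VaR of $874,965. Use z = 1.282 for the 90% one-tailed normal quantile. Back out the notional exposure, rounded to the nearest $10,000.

VaR as a fraction of value: z·σ = 1.282 × 2.73% = 3.49986%.
Position = $874,965 / 0.0349986 = $25,000,000.

$25,000,000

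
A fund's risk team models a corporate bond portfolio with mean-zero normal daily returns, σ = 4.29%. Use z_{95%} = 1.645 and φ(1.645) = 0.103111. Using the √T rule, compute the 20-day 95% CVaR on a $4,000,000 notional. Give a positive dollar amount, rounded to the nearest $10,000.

$1,580,000

σ_{20d} = 4.29% × √20 = 19.185%.
ES multiplier = φ(z)/(1−α) = 0.103111/0.05 = 2.062.
ES = 19.185% × 2.062 = 39.559%; on $4,000,000: $1,582,360.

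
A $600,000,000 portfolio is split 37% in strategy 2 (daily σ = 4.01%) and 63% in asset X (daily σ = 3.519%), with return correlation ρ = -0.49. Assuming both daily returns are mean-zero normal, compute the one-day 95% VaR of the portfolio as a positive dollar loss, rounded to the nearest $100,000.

σ_p² = 0.37²·4.01² + 0.63²·3.519² + 2·-0.49·0.37·0.63·4.01·3.519 = 3.8928 (%²).
σ_p = √3.8928 = 1.973%.
At 95%, z = 1.645.
VaR = 1.645 × 1.973% = 3.246%; on $600,000,000 that is $19,476,000.

$19,500,000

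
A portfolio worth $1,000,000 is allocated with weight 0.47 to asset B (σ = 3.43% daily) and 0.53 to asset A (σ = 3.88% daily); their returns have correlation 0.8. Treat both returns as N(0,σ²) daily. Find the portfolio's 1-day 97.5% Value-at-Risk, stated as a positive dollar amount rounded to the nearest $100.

$68,300

σ_p² = 0.47²·3.43² + 0.53²·3.88² + 2·0.8·0.47·0.53·3.43·3.88 = 12.1318 (%²).
σ_p = √12.1318 = 3.483%.
At 97.5%, z = 1.960.
VaR = 1.960 × 3.483% = 6.827%; on $1,000,000 that is $68,270.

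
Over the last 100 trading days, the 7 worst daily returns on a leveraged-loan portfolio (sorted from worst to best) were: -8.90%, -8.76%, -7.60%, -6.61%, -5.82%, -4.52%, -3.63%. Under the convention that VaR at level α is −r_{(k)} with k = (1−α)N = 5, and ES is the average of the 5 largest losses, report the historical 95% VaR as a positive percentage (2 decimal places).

k = 5; the 5th lowest return is -5.82%, so VaR = 5.82%.

5.82%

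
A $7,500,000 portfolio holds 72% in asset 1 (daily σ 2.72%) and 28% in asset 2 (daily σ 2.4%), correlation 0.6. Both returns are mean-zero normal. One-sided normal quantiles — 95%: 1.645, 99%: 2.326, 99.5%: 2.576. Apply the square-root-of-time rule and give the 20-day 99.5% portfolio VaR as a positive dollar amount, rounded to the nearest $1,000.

$2,093,000

σ_p = √(0.72²·2.72² + 0.28²·2.4² + 2·0.6·0.72·0.28·2.72·2.4) = 2.422%.
σ_{20d} = 2.422% × √20 = 10.832%.
VaR = 2.576 × 10.832% = 27.903%; on $7,500,000 that is $2,092,725.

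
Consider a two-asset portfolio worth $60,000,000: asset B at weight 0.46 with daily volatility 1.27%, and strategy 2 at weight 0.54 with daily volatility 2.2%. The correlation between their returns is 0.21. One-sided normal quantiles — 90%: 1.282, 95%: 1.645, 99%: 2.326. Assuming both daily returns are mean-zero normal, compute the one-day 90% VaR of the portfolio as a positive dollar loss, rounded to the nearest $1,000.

σ_p² = 0.46²·1.27² + 0.54²·2.2² + 2·0.21·0.46·0.54·1.27·2.2 = 2.0441 (%²).
σ_p = √2.0441 = 1.430%.
VaR = 1.282 × 1.430% = 1.833%; on $60,000,000 that is $1,099,800.

$1,100,000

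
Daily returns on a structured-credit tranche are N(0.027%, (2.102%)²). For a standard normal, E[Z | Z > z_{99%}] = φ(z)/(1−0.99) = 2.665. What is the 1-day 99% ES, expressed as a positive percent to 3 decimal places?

ES = −(0.027%) + 2.102% × 2.665 = 5.575%.

5.575%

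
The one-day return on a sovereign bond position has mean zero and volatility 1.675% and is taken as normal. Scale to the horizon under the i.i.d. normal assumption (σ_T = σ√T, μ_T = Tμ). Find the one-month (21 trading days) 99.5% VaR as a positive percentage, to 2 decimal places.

At 99.5%, z = 2.576.
σ_{21d} = 1.675% × √21 = 7.676%.
VaR = 2.576 × 7.676% = 19.773%.

19.77%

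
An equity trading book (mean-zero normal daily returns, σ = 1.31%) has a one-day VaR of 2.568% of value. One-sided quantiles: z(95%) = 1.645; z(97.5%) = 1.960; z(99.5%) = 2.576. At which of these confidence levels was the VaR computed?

97.5%

Implied z = VaR/σ = 2.568 / 1.31 = 1.960.
This matches z(97.5%) = 1.960.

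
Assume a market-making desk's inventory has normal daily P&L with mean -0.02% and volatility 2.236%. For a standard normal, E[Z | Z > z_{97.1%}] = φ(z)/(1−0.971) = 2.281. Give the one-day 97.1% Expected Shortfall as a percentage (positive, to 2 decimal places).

5.12%

ES = −(-0.02%) + 2.236% × 2.281 = 5.120%.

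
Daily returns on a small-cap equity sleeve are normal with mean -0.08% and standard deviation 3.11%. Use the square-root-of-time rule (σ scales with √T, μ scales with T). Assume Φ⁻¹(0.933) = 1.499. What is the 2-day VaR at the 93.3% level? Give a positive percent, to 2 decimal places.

6.75%

σ_{2d} = 3.11% × √2 = 4.398%; μ_{2d} = 2 × -0.08% = -0.160%.
VaR = −(-0.160%) + 1.499 × 4.398% = 6.753%.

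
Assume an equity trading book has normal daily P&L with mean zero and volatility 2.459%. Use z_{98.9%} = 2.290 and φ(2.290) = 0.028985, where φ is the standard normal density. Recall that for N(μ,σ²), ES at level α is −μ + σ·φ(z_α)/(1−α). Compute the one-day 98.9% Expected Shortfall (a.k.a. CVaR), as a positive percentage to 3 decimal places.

6.479%

Tail multiplier: φ(z)/(1−α) = 0.028985 / 0.011 = 2.635.
ES = 2.459% × 2.635 = 6.479%.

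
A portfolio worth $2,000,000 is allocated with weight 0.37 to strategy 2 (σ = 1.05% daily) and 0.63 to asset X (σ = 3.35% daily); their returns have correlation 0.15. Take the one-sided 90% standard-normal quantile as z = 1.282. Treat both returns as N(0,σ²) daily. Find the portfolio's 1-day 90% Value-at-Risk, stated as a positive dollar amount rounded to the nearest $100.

$56,500

σ_p² = 0.37²·1.05² + 0.63²·3.35² + 2·0.15·0.37·0.63·1.05·3.35 = 4.8511 (%²).
σ_p = √4.8511 = 2.203%.
VaR = 1.282 × 2.203% = 2.824%; on $2,000,000 that is $56,480.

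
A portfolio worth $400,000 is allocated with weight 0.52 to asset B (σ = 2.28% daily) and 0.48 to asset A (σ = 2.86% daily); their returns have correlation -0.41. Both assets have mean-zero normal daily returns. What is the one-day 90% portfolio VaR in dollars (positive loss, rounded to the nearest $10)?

$7,170

σ_p² = 0.52²·2.28² + 0.48²·2.86² + 2·-0.41·0.52·0.48·2.28·2.86 = 1.9556 (%²).
σ_p = √1.9556 = 1.398%.
At 90%, z = 1.282.
VaR = 1.282 × 1.398% = 1.792%; on $400,000 that is $7,168.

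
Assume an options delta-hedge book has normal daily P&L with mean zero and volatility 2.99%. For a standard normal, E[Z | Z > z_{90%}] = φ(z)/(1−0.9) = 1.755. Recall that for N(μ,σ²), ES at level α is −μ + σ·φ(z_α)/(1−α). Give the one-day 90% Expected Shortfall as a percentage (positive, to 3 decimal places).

5.247%

ES = 2.99% × 1.755 = 5.247%.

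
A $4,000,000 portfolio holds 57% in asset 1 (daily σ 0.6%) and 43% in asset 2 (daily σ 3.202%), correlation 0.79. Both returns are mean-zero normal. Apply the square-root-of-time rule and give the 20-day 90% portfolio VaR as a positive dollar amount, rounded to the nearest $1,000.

σ_p = √(0.57²·0.6² + 0.43²·3.202² + 2·0.79·0.57·0.43·0.6·3.202) = 1.660%.
σ_{20d} = 1.660% × √20 = 7.424%.
z(90%) = 1.282.
VaR = 1.282 × 7.424% = 9.518%; on $4,000,000 that is $380,720.

$381,000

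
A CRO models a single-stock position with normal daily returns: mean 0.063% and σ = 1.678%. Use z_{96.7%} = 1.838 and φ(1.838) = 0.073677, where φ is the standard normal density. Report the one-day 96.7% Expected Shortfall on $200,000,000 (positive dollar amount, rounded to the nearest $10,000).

$7,370,000

Tail multiplier: φ(z)/(1−α) = 0.073677 / 0.033 = 2.233.
ES = −(0.063%) + 1.678% × 2.233 = 3.684%.
On $200,000,000: 0.03684 × $200,000,000 = $7,368,000.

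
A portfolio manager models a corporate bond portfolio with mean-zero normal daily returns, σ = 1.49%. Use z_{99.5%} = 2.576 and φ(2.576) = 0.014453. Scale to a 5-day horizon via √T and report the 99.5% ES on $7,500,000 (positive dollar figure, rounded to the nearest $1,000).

$722,000

σ_{5d} = 1.49% × √5 = 3.332%.
ES multiplier = φ(z)/(1−α) = 0.014453/0.005 = 2.891.
ES = 3.332% × 2.891 = 9.633%; on $7,500,000: $722,475.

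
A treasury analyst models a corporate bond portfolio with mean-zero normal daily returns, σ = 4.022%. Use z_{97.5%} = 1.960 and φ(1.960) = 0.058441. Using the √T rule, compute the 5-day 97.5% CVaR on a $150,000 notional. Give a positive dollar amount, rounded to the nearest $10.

σ_{5d} = 4.022% × √5 = 8.993%.
ES multiplier = φ(z)/(1−α) = 0.058441/0.025 = 2.338.
ES = 8.993% × 2.338 = 21.026%; on $150,000: $31,539.

$31,540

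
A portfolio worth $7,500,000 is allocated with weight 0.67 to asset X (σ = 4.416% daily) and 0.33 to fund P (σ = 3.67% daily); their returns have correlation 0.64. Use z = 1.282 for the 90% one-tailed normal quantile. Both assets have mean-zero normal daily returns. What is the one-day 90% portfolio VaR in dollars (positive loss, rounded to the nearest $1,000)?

σ_p² = 0.67²·4.416² + 0.33²·3.67² + 2·0.64·0.67·0.33·4.416·3.67 = 14.8074 (%²).
σ_p = √14.8074 = 3.848%.
VaR = 1.282 × 3.848% = 4.933%; on $7,500,000 that is $369,975.

$370,000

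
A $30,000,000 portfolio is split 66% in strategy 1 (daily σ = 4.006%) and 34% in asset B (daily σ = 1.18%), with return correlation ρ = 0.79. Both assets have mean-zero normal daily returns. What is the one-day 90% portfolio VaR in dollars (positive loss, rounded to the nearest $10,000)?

$1,140,000

σ_p² = 0.66²·4.006² + 0.34²·1.18² + 2·0.79·0.66·0.34·4.006·1.18 = 8.8275 (%²).
σ_p = √8.8275 = 2.971%.
At 90%, z = 1.282.
VaR = 1.282 × 2.971% = 3.809%; on $30,000,000 that is $1,142,700.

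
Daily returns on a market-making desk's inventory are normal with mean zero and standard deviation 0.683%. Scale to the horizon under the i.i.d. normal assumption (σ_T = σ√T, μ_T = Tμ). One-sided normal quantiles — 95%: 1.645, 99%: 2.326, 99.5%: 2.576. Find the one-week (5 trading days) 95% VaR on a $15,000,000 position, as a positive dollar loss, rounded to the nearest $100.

σ_{5d} = 0.683% × √5 = 1.527%.
VaR = 1.645 × 1.527% = 2.512%.
On $15,000,000: 0.02512 × $15,000,000 = $376,800.

$376,800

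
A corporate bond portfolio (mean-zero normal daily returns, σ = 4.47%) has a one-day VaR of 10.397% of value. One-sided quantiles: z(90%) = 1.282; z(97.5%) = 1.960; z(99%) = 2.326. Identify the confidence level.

Implied z = VaR/σ = 10.397 / 4.47 = 2.326.
This matches z(99%) = 2.326.

99%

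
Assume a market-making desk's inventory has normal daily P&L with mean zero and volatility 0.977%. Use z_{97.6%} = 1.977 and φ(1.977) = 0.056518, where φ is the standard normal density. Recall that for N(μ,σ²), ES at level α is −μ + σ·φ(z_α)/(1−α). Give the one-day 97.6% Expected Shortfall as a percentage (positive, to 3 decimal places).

2.301%

Tail multiplier: φ(z)/(1−α) = 0.056518 / 0.024 = 2.355.
ES = 0.977% × 2.355 = 2.301%.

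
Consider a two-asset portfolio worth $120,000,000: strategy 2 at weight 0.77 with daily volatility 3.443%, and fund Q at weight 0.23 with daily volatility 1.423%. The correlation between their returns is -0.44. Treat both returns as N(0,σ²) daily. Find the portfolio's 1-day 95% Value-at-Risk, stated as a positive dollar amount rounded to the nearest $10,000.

σ_p² = 0.77²·3.443² + 0.23²·1.423² + 2·-0.44·0.77·0.23·3.443·1.423 = 6.3719 (%²).
σ_p = √6.3719 = 2.524%.
At 95%, z = 1.645.
VaR = 1.645 × 2.524% = 4.152%; on $120,000,000 that is $4,982,400.

$4,980,000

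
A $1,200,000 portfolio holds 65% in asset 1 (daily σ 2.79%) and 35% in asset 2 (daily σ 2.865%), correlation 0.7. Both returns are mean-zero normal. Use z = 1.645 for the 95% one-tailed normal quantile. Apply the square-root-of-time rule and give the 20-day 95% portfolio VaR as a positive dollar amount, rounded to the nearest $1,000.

$231,000

σ_p = √(0.65²·2.79² + 0.35²·2.865² + 2·0.7·0.65·0.35·2.79·2.865) = 2.615%.
σ_{20d} = 2.615% × √20 = 11.695%.
VaR = 1.645 × 11.695% = 19.238%; on $1,200,000 that is $230,856.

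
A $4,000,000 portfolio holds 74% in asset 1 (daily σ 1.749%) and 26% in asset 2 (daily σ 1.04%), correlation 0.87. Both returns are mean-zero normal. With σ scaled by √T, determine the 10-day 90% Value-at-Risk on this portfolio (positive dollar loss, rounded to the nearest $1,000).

$249,000

σ_p = √(0.74²·1.749² + 0.26²·1.04² + 2·0.87·0.74·0.26·1.749·1.04) = 1.535%.
σ_{10d} = 1.535% × √10 = 4.854%.
z(90%) = 1.282.
VaR = 1.282 × 4.854% = 6.223%; on $4,000,000 that is $248,920.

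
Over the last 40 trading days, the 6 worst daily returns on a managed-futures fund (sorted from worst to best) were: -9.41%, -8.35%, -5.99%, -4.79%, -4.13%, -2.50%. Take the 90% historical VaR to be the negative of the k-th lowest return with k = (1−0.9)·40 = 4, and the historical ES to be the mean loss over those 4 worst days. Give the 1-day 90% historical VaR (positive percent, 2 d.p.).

k = 4; the 4th lowest return is -4.79%, so VaR = 4.79%.

4.79%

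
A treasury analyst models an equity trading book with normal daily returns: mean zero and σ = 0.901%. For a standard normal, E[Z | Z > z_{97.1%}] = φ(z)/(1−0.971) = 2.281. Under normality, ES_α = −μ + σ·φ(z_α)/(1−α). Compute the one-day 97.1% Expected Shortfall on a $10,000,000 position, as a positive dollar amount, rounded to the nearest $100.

ES = 0.901% × 2.281 = 2.055%.
On $10,000,000: 0.02055 × $10,000,000 = $205,500.

$205,500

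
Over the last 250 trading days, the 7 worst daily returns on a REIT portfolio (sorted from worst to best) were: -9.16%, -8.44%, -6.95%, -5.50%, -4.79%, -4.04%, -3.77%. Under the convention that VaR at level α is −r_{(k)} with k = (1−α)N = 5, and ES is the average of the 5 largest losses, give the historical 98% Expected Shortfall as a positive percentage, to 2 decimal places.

6.97%

The 5 worst returns sum to -34.84%.
ES = −(-34.84%) / 5 = 6.968% ≈ 6.97%.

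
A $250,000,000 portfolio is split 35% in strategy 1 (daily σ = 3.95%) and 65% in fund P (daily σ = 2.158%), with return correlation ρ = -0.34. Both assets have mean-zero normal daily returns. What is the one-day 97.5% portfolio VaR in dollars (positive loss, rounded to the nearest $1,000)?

σ_p² = 0.35²·3.95² + 0.65²·2.158² + 2·-0.34·0.35·0.65·3.95·2.158 = 2.5602 (%²).
σ_p = √2.5602 = 1.600%.
At 97.5%, z = 1.960.
VaR = 1.960 × 1.600% = 3.136%; on $250,000,000 that is $7,840,000.

$7,840,000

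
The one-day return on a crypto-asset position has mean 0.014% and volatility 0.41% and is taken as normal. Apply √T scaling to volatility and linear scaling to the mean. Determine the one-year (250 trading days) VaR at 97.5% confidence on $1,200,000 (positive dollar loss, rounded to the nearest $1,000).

At 97.5%, z = 1.960.
σ_{250d} = 0.41% × √250 = 6.483%; μ_{250d} = 250 × 0.014% = 3.500%.
VaR = −(3.500%) + 1.960 × 6.483% = 9.207%.
On $1,200,000: 0.09207 × $1,200,000 = $110,484.

$110,000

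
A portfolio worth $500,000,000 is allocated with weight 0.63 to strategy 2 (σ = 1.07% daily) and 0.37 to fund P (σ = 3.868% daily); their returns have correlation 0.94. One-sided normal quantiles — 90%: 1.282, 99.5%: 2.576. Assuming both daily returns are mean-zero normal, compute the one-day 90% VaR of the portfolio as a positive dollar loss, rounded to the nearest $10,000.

$13,320,000

σ_p² = 0.63²·1.07² + 0.37²·3.868² + 2·0.94·0.63·0.37·1.07·3.868 = 4.3164 (%²).
σ_p = √4.3164 = 2.078%.
VaR = 1.282 × 2.078% = 2.664%; on $500,000,000 that is $13,320,000.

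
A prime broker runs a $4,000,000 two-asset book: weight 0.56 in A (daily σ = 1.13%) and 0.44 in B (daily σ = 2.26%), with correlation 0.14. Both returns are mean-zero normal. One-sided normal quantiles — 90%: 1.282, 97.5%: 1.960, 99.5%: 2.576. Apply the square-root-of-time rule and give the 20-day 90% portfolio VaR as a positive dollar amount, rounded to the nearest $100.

σ_p = √(0.56²·1.13² + 0.44²·2.26² + 2·0.14·0.56·0.44·1.13·2.26) = 1.251%.
σ_{20d} = 1.251% × √20 = 5.595%.
VaR = 1.282 × 5.595% = 7.173%; on $4,000,000 that is $286,920.

$286,900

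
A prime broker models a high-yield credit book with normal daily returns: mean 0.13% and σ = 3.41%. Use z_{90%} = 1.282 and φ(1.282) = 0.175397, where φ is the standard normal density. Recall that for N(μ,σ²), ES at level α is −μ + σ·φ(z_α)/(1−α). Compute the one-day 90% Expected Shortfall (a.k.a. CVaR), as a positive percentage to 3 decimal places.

5.851%

Tail multiplier: φ(z)/(1−α) = 0.175397 / 0.1 = 1.754.
ES = −(0.13%) + 3.41% × 1.754 = 5.851%.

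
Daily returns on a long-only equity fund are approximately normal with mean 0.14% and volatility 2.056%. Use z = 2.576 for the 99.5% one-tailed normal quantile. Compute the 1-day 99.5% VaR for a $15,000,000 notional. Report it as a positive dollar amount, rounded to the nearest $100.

VaR = −μ + z·σ = −(0.14%) + 2.576 × 2.056% = 5.156%.
On $15,000,000: 0.05156 × $15,000,000 = $773,400.

$773,400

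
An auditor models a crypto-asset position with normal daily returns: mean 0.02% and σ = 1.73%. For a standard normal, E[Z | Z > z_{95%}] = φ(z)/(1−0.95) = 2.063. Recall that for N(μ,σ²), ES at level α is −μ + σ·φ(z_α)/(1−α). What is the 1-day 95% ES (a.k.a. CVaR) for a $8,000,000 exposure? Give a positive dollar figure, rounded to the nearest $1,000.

$284,000

ES = −(0.02%) + 1.73% × 2.063 = 3.549%.
On $8,000,000: 0.03549 × $8,000,000 = $283,920.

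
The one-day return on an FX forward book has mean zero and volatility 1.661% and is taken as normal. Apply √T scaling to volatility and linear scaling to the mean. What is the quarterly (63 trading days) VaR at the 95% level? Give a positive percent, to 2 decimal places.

At 95%, z = 1.645.
σ_{63d} = 1.661% × √63 = 13.184%.
VaR = 1.645 × 13.184% = 21.688%.

21.69%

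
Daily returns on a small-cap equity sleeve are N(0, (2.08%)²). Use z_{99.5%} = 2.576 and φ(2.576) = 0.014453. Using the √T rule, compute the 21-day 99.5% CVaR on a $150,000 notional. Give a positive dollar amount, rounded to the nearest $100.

$41,300

σ_{21d} = 2.08% × √21 = 9.532%.
ES multiplier = φ(z)/(1−α) = 0.014453/0.005 = 2.891.
ES = 9.532% × 2.891 = 27.557%; on $150,000: $41,336.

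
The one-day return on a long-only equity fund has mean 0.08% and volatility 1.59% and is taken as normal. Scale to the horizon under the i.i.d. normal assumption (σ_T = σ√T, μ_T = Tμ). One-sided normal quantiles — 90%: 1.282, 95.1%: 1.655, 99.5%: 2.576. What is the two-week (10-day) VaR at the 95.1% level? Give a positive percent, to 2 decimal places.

σ_{10d} = 1.59% × √10 = 5.028%; μ_{10d} = 10 × 0.08% = 0.800%.
VaR = −(0.800%) + 1.655 × 5.028% = 7.521%.

7.52%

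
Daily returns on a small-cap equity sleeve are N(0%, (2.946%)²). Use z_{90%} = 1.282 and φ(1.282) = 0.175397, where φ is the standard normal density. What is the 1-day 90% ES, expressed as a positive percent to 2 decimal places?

Tail multiplier: φ(z)/(1−α) = 0.175397 / 0.1 = 1.754.
ES = 2.946% × 1.754 = 5.167%.

5.17%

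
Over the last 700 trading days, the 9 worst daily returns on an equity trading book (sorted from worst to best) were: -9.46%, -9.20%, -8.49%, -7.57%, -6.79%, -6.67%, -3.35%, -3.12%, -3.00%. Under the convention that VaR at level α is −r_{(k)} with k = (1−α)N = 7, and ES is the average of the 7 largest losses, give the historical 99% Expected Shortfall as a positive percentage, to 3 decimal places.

7.361%

The 7 worst returns sum to -51.53%.
ES = −(-51.53%) / 7 = 7.3614…% ≈ 7.361%.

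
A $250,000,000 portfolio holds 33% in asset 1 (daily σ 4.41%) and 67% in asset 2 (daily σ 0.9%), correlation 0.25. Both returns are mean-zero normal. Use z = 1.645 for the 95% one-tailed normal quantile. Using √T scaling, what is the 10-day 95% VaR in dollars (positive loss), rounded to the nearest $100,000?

$22,200,000

σ_p = √(0.33²·4.41² + 0.67²·0.9² + 2·0.25·0.33·0.67·4.41·0.9) = 1.709%.
σ_{10d} = 1.709% × √10 = 5.404%.
VaR = 1.645 × 5.404% = 8.890%; on $250,000,000 that is $22,225,000.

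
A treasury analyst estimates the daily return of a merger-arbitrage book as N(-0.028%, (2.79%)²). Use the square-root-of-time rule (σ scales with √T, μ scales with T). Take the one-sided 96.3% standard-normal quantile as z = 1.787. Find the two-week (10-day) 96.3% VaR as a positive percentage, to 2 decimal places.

σ_{10d} = 2.79% × √10 = 8.823%; μ_{10d} = 10 × -0.028% = -0.280%.
VaR = −(-0.280%) + 1.787 × 8.823% = 16.047%.

16.05%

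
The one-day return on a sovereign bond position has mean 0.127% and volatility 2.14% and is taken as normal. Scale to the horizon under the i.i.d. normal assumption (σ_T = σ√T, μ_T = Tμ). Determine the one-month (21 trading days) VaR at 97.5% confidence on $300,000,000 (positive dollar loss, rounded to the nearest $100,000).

$49,700,000

At 97.5%, z = 1.960.
σ_{21d} = 2.14% × √21 = 9.807%; μ_{21d} = 21 × 0.127% = 2.667%.
VaR = −(2.667%) + 1.960 × 9.807% = 16.555%.
On $300,000,000: 0.16555 × $300,000,000 = $49,665,000.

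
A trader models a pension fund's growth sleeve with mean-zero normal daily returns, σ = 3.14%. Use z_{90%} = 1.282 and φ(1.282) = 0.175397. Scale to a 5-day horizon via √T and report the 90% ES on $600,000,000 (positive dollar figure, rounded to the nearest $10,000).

σ_{5d} = 3.14% × √5 = 7.021%.
ES multiplier = φ(z)/(1−α) = 0.175397/0.1 = 1.754.
ES = 7.021% × 1.754 = 12.315%; on $600,000,000: $73,890,000.

$73,890,000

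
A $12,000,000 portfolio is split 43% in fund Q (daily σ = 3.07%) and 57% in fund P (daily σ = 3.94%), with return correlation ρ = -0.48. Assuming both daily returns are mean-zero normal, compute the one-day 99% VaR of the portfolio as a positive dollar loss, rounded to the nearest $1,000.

$554,000

σ_p² = 0.43²·3.07² + 0.57²·3.94² + 2·-0.48·0.43·0.57·3.07·3.94 = 3.9402 (%²).
σ_p = √3.9402 = 1.985%.
At 99%, z = 2.326.
VaR = 2.326 × 1.985% = 4.617%; on $12,000,000 that is $554,040.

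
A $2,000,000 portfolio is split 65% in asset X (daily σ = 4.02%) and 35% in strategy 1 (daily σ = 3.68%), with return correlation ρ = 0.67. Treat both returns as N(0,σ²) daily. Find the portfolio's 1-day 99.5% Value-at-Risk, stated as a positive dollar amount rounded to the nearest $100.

σ_p² = 0.65²·4.02² + 0.35²·3.68² + 2·0.67·0.65·0.35·4.02·3.68 = 12.9965 (%²).
σ_p = √12.9965 = 3.605%.
At 99.5%, z = 2.576.
VaR = 2.576 × 3.605% = 9.286%; on $2,000,000 that is $185,720.

$185,700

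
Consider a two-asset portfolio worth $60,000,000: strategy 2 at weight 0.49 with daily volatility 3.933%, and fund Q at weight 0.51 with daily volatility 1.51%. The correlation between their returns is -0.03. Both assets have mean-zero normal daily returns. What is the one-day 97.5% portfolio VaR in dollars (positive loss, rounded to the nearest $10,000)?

$2,420,000

σ_p² = 0.49²·3.933² + 0.51²·1.51² + 2·-0.03·0.49·0.51·3.933·1.51 = 4.2180 (%²).
σ_p = √4.2180 = 2.054%.
At 97.5%, z = 1.960.
VaR = 1.960 × 2.054% = 4.026%; on $60,000,000 that is $2,415,600.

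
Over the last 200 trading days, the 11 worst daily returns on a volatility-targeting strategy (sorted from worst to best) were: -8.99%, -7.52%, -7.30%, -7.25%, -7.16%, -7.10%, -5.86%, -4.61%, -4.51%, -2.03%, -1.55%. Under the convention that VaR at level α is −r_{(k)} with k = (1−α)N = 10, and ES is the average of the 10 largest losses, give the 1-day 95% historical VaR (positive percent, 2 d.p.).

2.03%

k = 10; the 10th lowest return is -2.03%, so VaR = 2.03%.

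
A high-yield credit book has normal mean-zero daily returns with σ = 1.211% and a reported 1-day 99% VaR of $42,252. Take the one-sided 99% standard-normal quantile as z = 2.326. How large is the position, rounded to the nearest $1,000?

$1,500,000

VaR as a fraction of value: z·σ = 2.326 × 1.211% = 2.81679%.
Position = $42,252 / 0.0281679 = $1,500,007.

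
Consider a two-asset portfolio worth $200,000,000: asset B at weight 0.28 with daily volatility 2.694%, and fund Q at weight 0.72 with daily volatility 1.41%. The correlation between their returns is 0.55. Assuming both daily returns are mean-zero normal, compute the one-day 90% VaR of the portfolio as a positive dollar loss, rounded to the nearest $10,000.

σ_p² = 0.28²·2.694² + 0.72²·1.41² + 2·0.55·0.28·0.72·2.694·1.41 = 2.4420 (%²).
σ_p = √2.4420 = 1.563%.
At 90%, z = 1.282.
VaR = 1.282 × 1.563% = 2.004%; on $200,000,000 that is $4,008,000.

$4,010,000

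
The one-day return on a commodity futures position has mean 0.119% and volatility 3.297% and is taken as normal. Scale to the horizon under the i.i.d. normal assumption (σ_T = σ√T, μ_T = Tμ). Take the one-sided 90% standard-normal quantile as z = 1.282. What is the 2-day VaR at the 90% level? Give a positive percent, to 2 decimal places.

5.74%

σ_{2d} = 3.297% × √2 = 4.663%; μ_{2d} = 2 × 0.119% = 0.238%.
VaR = −(0.238%) + 1.282 × 4.663% = 5.740%.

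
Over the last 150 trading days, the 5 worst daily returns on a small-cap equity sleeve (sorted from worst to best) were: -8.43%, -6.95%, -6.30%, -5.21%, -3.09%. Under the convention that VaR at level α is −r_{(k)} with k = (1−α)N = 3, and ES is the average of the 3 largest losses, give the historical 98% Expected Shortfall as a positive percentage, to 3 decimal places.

The 3 worst returns sum to -21.68%.
ES = −(-21.68%) / 3 = 7.2266…% ≈ 7.227%.

7.227%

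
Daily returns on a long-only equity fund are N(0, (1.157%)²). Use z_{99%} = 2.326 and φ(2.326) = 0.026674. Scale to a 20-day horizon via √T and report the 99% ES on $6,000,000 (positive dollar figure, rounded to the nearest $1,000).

$828,000

σ_{20d} = 1.157% × √20 = 5.174%.
ES multiplier = φ(z)/(1−α) = 0.026674/0.01 = 2.667.
ES = 5.174% × 2.667 = 13.799%; on $6,000,000: $827,940.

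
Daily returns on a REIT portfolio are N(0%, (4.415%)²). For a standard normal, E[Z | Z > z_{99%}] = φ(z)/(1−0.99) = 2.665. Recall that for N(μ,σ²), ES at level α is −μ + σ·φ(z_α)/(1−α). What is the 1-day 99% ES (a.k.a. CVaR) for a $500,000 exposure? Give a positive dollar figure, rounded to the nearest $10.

$58,830

ES = 4.415% × 2.665 = 11.766%.
On $500,000: 0.11766 × $500,000 = $58,830.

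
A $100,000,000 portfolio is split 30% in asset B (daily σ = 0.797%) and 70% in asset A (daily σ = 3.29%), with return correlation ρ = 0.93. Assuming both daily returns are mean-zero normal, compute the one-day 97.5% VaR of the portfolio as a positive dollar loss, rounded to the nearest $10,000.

σ_p² = 0.3²·0.797² + 0.7²·3.29² + 2·0.93·0.3·0.7·0.797·3.29 = 6.3852 (%²).
σ_p = √6.3852 = 2.527%.
At 97.5%, z = 1.960.
VaR = 1.960 × 2.527% = 4.953%; on $100,000,000 that is $4,953,000.

$4,950,000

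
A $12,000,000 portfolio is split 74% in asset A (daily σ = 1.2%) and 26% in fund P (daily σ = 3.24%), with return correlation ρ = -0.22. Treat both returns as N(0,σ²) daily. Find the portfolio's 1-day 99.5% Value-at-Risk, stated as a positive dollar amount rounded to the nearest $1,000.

σ_p² = 0.74²·1.2² + 0.26²·3.24² + 2·-0.22·0.74·0.26·1.2·3.24 = 1.1690 (%²).
σ_p = √1.1690 = 1.081%.
At 99.5%, z = 2.576.
VaR = 2.576 × 1.081% = 2.785%; on $12,000,000 that is $334,200.

$334,000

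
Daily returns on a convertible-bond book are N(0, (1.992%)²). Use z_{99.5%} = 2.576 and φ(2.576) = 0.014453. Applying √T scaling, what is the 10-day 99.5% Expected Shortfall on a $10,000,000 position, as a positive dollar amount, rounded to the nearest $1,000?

$1,821,000

σ_{10d} = 1.992% × √10 = 6.299%.
ES multiplier = φ(z)/(1−α) = 0.014453/0.005 = 2.891.
ES = 6.299% × 2.891 = 18.210%; on $10,000,000: $1,821,000.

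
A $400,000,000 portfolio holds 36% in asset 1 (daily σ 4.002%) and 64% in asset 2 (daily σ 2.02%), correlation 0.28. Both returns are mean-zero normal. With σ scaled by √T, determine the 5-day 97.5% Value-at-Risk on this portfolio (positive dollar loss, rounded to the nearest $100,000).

σ_p = √(0.36²·4.002² + 0.64²·2.02² + 2·0.28·0.36·0.64·4.002·2.02) = 2.189%.
σ_{5d} = 2.189% × √5 = 4.895%.
z(97.5%) = 1.960.
VaR = 1.960 × 4.895% = 9.594%; on $400,000,000 that is $38,376,000.

$38,400,000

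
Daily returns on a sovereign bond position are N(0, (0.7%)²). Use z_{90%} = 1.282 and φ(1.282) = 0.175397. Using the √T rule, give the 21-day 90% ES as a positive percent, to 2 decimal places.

σ_{21d} = 0.7% × √21 = 3.208%.
ES multiplier = φ(z)/(1−α) = 0.175397/0.1 = 1.754.
ES = 3.208% × 1.754 = 5.627%.

5.63%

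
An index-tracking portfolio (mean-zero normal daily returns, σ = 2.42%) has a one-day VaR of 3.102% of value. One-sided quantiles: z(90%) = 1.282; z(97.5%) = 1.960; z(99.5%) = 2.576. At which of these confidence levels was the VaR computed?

Implied z = VaR/σ = 3.102 / 2.42 = 1.282.
This matches z(90%) = 1.282.

90%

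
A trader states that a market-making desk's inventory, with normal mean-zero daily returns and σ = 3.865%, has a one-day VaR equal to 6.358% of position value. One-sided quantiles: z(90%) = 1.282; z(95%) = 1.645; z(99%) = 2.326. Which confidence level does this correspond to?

95%

Implied z = VaR/σ = 6.358 / 3.865 = 1.645.
This matches z(95%) = 1.645.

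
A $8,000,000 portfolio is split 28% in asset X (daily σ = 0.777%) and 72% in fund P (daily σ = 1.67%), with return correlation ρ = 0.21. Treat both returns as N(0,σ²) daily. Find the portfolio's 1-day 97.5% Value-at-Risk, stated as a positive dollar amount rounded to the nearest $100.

$198,500

σ_p² = 0.28²·0.777² + 0.72²·1.67² + 2·0.21·0.28·0.72·0.777·1.67 = 1.6030 (%²).
σ_p = √1.6030 = 1.266%.
At 97.5%, z = 1.960.
VaR = 1.960 × 1.266% = 2.481%; on $8,000,000 that is $198,480.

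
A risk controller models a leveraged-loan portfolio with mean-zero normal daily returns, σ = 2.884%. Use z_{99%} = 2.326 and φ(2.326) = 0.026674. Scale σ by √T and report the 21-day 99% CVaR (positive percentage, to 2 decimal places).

σ_{21d} = 2.884% × √21 = 13.216%.
ES multiplier = φ(z)/(1−α) = 0.026674/0.01 = 2.667.
ES = 13.216% × 2.667 = 35.247%.

35.25%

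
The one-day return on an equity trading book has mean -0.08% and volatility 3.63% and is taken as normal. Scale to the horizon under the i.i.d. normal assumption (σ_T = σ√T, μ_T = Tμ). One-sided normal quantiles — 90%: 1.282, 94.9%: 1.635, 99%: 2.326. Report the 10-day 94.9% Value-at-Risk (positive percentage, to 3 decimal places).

19.568%

σ_{10d} = 3.63% × √10 = 11.479%; μ_{10d} = 10 × -0.08% = -0.800%.
VaR = −(-0.800%) + 1.635 × 11.479% = 19.568%.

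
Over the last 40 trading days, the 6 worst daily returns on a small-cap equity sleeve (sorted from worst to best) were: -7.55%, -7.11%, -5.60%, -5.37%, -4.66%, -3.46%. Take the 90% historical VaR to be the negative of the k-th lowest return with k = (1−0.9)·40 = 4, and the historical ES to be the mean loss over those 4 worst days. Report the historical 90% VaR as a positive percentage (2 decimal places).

k = 4; the 4th lowest return is -5.37%, so VaR = 5.37%.

5.37%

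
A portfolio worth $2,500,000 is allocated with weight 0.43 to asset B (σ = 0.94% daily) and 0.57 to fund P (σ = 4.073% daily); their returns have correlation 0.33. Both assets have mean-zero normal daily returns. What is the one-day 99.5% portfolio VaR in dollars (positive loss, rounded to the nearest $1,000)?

σ_p² = 0.43²·0.94² + 0.57²·4.073² + 2·0.33·0.43·0.57·0.94·4.073 = 6.1726 (%²).
σ_p = √6.1726 = 2.484%.
At 99.5%, z = 2.576.
VaR = 2.576 × 2.484% = 6.399%; on $2,500,000 that is $159,975.

$160,000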